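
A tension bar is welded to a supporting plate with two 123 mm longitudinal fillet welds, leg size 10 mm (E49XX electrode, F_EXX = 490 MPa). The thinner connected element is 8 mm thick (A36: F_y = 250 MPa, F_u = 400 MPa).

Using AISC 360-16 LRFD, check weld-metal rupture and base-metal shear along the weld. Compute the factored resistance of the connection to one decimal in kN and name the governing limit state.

295.2 kN (base-metal shear governs)

Weld metal: throat = 0.707×10 = 7.07 mm, L = 2×123 = 246 mm. φR_n = 0.75 × 0.6 × 490 × 7.07 × 246 = 383.5 kN.
Base metal shear (8 mm plate): yield φR_n = 1.0×0.6×250×8×246 = 295.2 kN; rupture φR_n = 0.75×0.6×400×8×246 = 354.2 kN; take 295.2 kN (yield).
Governing: min(383.5, 295.2) = 295.2 kN → base-metal shear.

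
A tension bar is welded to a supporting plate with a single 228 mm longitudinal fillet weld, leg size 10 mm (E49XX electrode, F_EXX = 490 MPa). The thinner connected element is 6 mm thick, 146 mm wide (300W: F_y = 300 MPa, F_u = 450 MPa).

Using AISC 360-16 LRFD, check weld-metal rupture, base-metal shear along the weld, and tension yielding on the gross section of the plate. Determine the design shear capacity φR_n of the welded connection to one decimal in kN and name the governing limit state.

236.5 kN (gross-section yield governs)

Weld metal: throat = 0.707×10 = 7.07 mm, L = 228 mm. φR_n = 0.75 × 0.6 × 490 × 7.07 × 228 = 355.4 kN.
Base metal shear (6 mm plate): yield φR_n = 1.0×0.6×300×6×228 = 246.2 kN; rupture φR_n = 0.75×0.6×450×6×228 = 277.0 kN; take 246.2 kN (yield).
Tension yield (gross): A_g = 146×6 = 876 mm². φR_n = 0.90 × 300 × 876 = 236.5 kN.
Governing: min(355.4, 246.2, 236.5) = 236.5 kN → gross-section yield.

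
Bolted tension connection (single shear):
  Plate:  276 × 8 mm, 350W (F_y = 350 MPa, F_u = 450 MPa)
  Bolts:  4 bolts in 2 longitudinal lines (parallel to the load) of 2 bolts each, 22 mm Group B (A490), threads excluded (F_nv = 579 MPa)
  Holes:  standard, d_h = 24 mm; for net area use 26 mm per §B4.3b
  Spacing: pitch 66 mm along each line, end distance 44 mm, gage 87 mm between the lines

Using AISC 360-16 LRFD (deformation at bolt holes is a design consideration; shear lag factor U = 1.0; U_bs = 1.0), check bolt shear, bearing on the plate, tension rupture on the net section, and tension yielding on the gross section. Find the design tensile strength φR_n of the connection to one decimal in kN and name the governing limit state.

Bolt shear: A_b = π(22)²/4 = 380.13 mm². φR_n = 0.75 × 579 × 380.13 × 4 × 1 = 660.3 kN.
Bearing (8 mm plate, F_u = 450 MPa): end bolts L_c = 44 − 24/2 = 32, R_n = min(1.2×32×8×450, 2.4×22×8×450) = 138.24 kN/bolt; interior L_c = 66 − 24 = 42, R_n = 181.44 kN/bolt. φR_n = 0.75 × (2×138.24 + 2×181.44) = 479.5 kN.
Tension rupture (net): A_n = (276 − 2×26)×8 = 1792 mm² (U = 1.0, A_e = A_n). φR_n = 0.75 × 450 × 1792 = 604.8 kN.
Tension yield (gross): A_g = 276×8 = 2208 mm². φR_n = 0.90 × 350 × 2208 = 695.5 kN.
Governing: min(660.3, 479.5, 604.8, 695.5) = 479.5 kN → bearing.

479.5 kN (bearing governs)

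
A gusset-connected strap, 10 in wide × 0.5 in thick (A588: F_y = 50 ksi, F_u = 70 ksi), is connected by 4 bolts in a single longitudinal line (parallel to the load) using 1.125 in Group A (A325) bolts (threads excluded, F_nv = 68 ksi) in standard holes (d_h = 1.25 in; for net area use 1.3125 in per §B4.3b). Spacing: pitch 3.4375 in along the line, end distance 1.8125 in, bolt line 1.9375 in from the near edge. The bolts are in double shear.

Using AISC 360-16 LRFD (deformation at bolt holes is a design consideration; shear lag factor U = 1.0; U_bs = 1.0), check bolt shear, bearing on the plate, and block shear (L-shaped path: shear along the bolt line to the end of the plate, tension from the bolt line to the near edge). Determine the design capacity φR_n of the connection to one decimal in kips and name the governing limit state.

Bolt shear: A_b = π(1.125)²/4 = 0.99402 in². φR_n = 0.75 × 68 × 0.99402 × 4 × 2 = 405.6 kips.
Bearing (0.5 in plate, F_u = 70 ksi): end bolts L_c = 1.8125 − 1.25/2 = 1.1875, R_n = min(1.2×1.1875×0.5×70, 2.4×1.125×0.5×70) = 49.875 kips/bolt; interior L_c = 3.4375 − 1.25 = 2.1875, R_n = 91.875 kips/bolt. φR_n = 0.75 × (1×49.875 + 3×91.875) = 244.1 kips.
Block shear: shear path 1×[1.8125+3×3.4375] = 1×12.125 in, A_gv = 6.0625, A_nv = 1×(12.125 − 3.5×1.3125)×0.5 = 3.7656 in²; tension to near edge: (1.9375 − 0.5×1.3125)×0.5 = 0.64063 in². R_n = min(0.6×70×3.7656, 0.6×50×6.0625) + 1.0×70×0.64063 = min(158.16, 181.88) + 44.844 = 203 kips. φR_n = 0.75 × 203 = 152.3 kips.
Governing: min(405.6, 244.1, 152.3) = 152.3 kips → block shear.

152.3 kips (block shear governs)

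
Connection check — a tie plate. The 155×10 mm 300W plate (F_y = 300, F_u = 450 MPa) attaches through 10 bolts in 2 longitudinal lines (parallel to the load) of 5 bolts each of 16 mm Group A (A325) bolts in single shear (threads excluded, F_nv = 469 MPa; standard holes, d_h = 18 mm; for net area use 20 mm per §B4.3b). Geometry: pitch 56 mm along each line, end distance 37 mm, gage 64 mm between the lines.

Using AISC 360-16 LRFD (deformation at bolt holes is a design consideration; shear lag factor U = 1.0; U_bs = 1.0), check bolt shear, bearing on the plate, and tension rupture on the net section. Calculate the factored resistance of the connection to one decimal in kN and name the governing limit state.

Bolt shear: A_b = π(16)²/4 = 201.06 mm². φR_n = 0.75 × 469 × 201.06 × 10 × 1 = 707.2 kN.
Bearing (10 mm plate, F_u = 450 MPa): end bolts L_c = 37 − 18/2 = 28, R_n = min(1.2×28×10×450, 2.4×16×10×450) = 151.2 kN/bolt; interior L_c = 56 − 18 = 38, R_n = 172.8 kN/bolt. φR_n = 0.75 × (2×151.2 + 8×172.8) = 1263.6 kN.
Tension rupture (net): A_n = (155 − 2×20)×10 = 1150 mm² (U = 1.0, A_e = A_n). φR_n = 0.75 × 450 × 1150 = 388.1 kN.
Governing: min(707.2, 1263.6, 388.1) = 388.1 kN → net-section rupture.

388.1 kN (net-section rupture governs)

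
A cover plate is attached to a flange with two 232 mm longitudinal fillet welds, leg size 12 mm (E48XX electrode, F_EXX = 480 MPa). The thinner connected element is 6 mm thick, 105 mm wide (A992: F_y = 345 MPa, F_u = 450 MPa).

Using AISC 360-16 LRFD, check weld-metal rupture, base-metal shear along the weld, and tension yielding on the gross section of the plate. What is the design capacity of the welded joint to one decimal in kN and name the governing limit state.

195.6 kN (gross-section yield governs)

Weld metal: throat = 0.707×12 = 8.484 mm, L = 2×232 = 464 mm. φR_n = 0.75 × 0.6 × 480 × 8.484 × 464 = 850.3 kN.
Base metal shear (6 mm plate): yield φR_n = 1.0×0.6×345×6×464 = 576.3 kN; rupture φR_n = 0.75×0.6×450×6×464 = 563.8 kN; take 563.8 kN (rupture).
Tension yield (gross): A_g = 105×6 = 630 mm². φR_n = 0.90 × 345 × 630 = 195.6 kN.
Governing: min(850.3, 563.8, 195.6) = 195.6 kN → gross-section yield.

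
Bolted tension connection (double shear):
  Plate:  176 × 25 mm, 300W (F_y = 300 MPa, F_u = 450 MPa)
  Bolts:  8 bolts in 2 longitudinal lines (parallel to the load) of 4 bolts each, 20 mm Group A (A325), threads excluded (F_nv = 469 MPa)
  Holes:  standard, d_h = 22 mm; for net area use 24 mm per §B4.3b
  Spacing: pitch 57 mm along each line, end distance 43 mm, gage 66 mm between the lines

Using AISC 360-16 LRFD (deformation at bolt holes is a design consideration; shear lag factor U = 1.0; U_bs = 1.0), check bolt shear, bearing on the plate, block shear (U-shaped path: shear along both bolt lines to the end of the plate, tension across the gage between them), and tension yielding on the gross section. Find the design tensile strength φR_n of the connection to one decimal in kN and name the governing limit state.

1188.0 kN (gross-section yield governs)

Bolt shear: A_b = π(20)²/4 = 314.16 mm². φR_n = 0.75 × 469 × 314.16 × 8 × 2 = 1768.1 kN.
Bearing (25 mm plate, F_u = 450 MPa): end bolts L_c = 43 − 22/2 = 32, R_n = min(1.2×32×25×450, 2.4×20×25×450) = 432 kN/bolt; interior L_c = 57 − 22 = 35, R_n = 472.5 kN/bolt. φR_n = 0.75 × (2×432 + 6×472.5) = 2774.3 kN.
Block shear: shear path 2×[43+3×57] = 2×214 mm, A_gv = 10700, A_nv = 2×(214 − 3.5×24)×25 = 6500 mm²; tension across gage: (66 − 1×24)×25 = 1050 mm². R_n = min(0.6×450×6500, 0.6×300×10700) + 1.0×450×1050 = min(1755, 1926) + 472.5 = 2227.5 kN. φR_n = 0.75 × 2227.5 = 1670.6 kN.
Tension yield (gross): A_g = 176×25 = 4400 mm². φR_n = 0.90 × 300 × 4400 = 1188.0 kN.
Governing: min(1768.1, 2774.3, 1670.6, 1188.0) = 1188.0 kN → gross-section yield.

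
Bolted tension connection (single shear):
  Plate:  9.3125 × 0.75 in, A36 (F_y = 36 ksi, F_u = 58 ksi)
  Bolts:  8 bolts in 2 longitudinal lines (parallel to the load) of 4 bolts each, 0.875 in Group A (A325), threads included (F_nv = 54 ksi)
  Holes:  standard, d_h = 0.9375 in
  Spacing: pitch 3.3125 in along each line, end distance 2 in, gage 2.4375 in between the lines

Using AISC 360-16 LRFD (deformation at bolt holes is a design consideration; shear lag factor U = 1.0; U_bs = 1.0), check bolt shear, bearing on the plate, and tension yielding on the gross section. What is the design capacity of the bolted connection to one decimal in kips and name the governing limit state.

194.8 kips (bolt shear governs)

Bolt shear: A_b = π(0.875)²/4 = 0.60132 in². φR_n = 0.75 × 54 × 0.60132 × 8 × 1 = 194.8 kips.
Bearing (0.75 in plate, F_u = 58 ksi): end bolts L_c = 2 − 0.9375/2 = 1.53125, R_n = min(1.2×1.53125×0.75×58, 2.4×0.875×0.75×58) = 79.931 kips/bolt; interior L_c = 3.3125 − 0.9375 = 2.375, R_n = 91.35 kips/bolt. φR_n = 0.75 × (2×79.931 + 6×91.35) = 531.0 kips.
Tension yield (gross): A_g = 9.3125×0.75 = 6.9844 in². φR_n = 0.90 × 36 × 6.9844 = 226.3 kips.
Governing: min(194.8, 531.0, 226.3) = 194.8 kips → bolt shear.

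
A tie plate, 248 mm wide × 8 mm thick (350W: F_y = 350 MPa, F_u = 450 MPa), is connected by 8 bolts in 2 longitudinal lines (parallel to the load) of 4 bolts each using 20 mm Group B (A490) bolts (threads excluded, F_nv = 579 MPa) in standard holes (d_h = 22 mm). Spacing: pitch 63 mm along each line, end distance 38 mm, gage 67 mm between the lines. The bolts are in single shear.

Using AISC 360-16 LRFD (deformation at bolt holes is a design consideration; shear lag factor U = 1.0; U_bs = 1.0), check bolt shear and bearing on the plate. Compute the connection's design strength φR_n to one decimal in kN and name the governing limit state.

952.6 kN (bearing governs)

Bolt shear: A_b = π(20)²/4 = 314.16 mm². φR_n = 0.75 × 579 × 314.16 × 8 × 1 = 1091.4 kN.
Bearing (8 mm plate, F_u = 450 MPa): end bolts L_c = 38 − 22/2 = 27, R_n = min(1.2×27×8×450, 2.4×20×8×450) = 116.64 kN/bolt; interior L_c = 63 − 22 = 41, R_n = 172.8 kN/bolt. φR_n = 0.75 × (2×116.64 + 6×172.8) = 952.6 kN.
Governing: min(1091.4, 952.6) = 952.6 kN → bearing.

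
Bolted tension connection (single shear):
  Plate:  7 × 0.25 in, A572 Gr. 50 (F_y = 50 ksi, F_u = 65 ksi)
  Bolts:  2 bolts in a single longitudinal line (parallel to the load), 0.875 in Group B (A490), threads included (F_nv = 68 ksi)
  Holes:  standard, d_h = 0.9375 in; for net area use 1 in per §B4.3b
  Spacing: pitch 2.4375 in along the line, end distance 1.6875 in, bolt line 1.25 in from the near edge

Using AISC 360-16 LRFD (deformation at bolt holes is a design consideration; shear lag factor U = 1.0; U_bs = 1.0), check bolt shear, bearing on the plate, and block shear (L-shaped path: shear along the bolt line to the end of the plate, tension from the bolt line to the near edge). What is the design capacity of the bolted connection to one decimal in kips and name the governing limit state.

Bolt shear: A_b = π(0.875)²/4 = 0.60132 in². φR_n = 0.75 × 68 × 0.60132 × 2 × 1 = 61.3 kips.
Bearing (0.25 in plate, F_u = 65 ksi): end bolts L_c = 1.6875 − 0.9375/2 = 1.21875, R_n = min(1.2×1.21875×0.25×65, 2.4×0.875×0.25×65) = 23.766 kips/bolt; interior L_c = 2.4375 − 0.9375 = 1.5, R_n = 29.25 kips/bolt. φR_n = 0.75 × (1×23.766 + 1×29.25) = 39.8 kips.
Block shear: shear path 1×[1.6875+1×2.4375] = 1×4.125 in, A_gv = 1.0313, A_nv = 1×(4.125 − 1.5×1)×0.25 = 0.65625 in²; tension to near edge: (1.25 − 0.5×1)×0.25 = 0.1875 in². R_n = min(0.6×65×0.65625, 0.6×50×1.0313) + 1.0×65×0.1875 = min(25.594, 30.939) + 12.188 = 37.782 kips. φR_n = 0.75 × 37.782 = 28.3 kips.
Governing: min(61.3, 39.8, 28.3) = 28.3 kips → block shear.

28.3 kips (block shear governs)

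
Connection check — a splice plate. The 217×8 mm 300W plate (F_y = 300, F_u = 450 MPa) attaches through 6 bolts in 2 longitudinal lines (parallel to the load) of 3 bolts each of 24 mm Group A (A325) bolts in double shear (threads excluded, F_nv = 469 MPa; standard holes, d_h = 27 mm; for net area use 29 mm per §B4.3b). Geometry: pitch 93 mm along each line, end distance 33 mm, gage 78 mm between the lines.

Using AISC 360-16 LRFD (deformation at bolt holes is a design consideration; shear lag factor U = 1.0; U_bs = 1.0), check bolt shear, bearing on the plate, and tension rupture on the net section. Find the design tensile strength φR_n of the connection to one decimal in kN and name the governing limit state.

429.3 kN (net-section rupture governs)

Bolt shear: A_b = π(24)²/4 = 452.39 mm². φR_n = 0.75 × 469 × 452.39 × 6 × 2 = 1909.5 kN.
Bearing (8 mm plate, F_u = 450 MPa): end bolts L_c = 33 − 27/2 = 19.5, R_n = min(1.2×19.5×8×450, 2.4×24×8×450) = 84.24 kN/bolt; interior L_c = 93 − 27 = 66, R_n = 207.36 kN/bolt. φR_n = 0.75 × (2×84.24 + 4×207.36) = 748.4 kN.
Tension rupture (net): A_n = (217 − 2×29)×8 = 1272 mm² (U = 1.0, A_e = A_n). φR_n = 0.75 × 450 × 1272 = 429.3 kN.
Governing: min(1909.5, 748.4, 429.3) = 429.3 kN → net-section rupture.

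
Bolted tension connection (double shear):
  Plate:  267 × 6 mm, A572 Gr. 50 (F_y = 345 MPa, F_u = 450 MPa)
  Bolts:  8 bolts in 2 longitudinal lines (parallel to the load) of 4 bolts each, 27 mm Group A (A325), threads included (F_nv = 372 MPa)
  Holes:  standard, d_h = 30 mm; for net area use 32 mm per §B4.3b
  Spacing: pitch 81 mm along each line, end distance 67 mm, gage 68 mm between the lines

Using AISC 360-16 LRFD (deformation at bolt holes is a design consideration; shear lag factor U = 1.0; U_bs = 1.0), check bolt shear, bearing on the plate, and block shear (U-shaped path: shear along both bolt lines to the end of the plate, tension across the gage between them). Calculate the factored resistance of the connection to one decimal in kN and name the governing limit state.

Bolt shear: A_b = π(27)²/4 = 572.56 mm². φR_n = 0.75 × 372 × 572.56 × 8 × 2 = 2555.9 kN.
Bearing (6 mm plate, F_u = 450 MPa): end bolts L_c = 67 − 30/2 = 52, R_n = min(1.2×52×6×450, 2.4×27×6×450) = 168.48 kN/bolt; interior L_c = 81 − 30 = 51, R_n = 165.24 kN/bolt. φR_n = 0.75 × (2×168.48 + 6×165.24) = 996.3 kN.
Block shear: shear path 2×[67+3×81] = 2×310 mm, A_gv = 3720, A_nv = 2×(310 − 3.5×32)×6 = 2376 mm²; tension across gage: (68 − 1×32)×6 = 216 mm². R_n = min(0.6×450×2376, 0.6×345×3720) + 1.0×450×216 = min(641.52, 770.04) + 97.2 = 738.72 kN. φR_n = 0.75 × 738.72 = 554.0 kN.
Governing: min(2555.9, 996.3, 554.0) = 554.0 kN → block shear.

554.0 kN (block shear governs)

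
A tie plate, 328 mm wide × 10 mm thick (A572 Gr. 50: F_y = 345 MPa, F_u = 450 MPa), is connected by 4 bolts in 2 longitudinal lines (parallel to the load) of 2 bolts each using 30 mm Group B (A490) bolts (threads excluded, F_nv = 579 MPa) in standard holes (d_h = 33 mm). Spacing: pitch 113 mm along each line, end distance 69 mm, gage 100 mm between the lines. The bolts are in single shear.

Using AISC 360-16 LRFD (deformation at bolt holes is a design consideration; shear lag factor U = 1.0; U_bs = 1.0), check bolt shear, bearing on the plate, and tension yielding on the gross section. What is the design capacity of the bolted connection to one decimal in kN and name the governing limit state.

Bolt shear: A_b = π(30)²/4 = 706.86 mm². φR_n = 0.75 × 579 × 706.86 × 4 × 1 = 1227.8 kN.
Bearing (10 mm plate, F_u = 450 MPa): end bolts L_c = 69 − 33/2 = 52.5, R_n = min(1.2×52.5×10×450, 2.4×30×10×450) = 283.5 kN/bolt; interior L_c = 113 − 33 = 80, R_n = 324 kN/bolt. φR_n = 0.75 × (2×283.5 + 2×324) = 911.3 kN.
Tension yield (gross): A_g = 328×10 = 3280 mm². φR_n = 0.90 × 345 × 3280 = 1018.4 kN.
Governing: min(1227.8, 911.3, 1018.4) = 911.3 kN → bearing.

911.3 kN (bearing governs)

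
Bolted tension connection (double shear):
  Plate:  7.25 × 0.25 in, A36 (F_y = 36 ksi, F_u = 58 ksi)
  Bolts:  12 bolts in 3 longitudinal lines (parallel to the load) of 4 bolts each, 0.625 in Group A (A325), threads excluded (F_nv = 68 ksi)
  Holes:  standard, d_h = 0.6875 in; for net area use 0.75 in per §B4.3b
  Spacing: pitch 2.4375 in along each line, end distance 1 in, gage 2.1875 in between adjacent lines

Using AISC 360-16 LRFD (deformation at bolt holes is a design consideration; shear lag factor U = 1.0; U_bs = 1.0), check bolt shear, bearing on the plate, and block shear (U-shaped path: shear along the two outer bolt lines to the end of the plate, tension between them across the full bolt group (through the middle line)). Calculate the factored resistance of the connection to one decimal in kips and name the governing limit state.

98.6 kips (block shear governs)

Bolt shear: A_b = π(0.625)²/4 = 0.3068 in². φR_n = 0.75 × 68 × 0.3068 × 12 × 2 = 375.5 kips.
Bearing (0.25 in plate, F_u = 58 ksi): end bolts L_c = 1 − 0.6875/2 = 0.65625, R_n = min(1.2×0.65625×0.25×58, 2.4×0.625×0.25×58) = 11.419 kips/bolt; interior L_c = 2.4375 − 0.6875 = 1.75, R_n = 21.75 kips/bolt. φR_n = 0.75 × (3×11.419 + 9×21.75) = 172.5 kips.
Block shear: shear path 2×[1+3×2.4375] = 2×8.3125 in, A_gv = 4.1563, A_nv = 2×(8.3125 − 3.5×0.75)×0.25 = 2.8438 in²; tension across gage: (4.375 − 2×0.75)×0.25 = 0.71875 in². R_n = min(0.6×58×2.8438, 0.6×36×4.1563) + 1.0×58×0.71875 = min(98.964, 89.776) + 41.688 = 131.46 kips. φR_n = 0.75 × 131.46 = 98.6 kips.
Governing: min(375.5, 172.5, 98.6) = 98.6 kips → block shear.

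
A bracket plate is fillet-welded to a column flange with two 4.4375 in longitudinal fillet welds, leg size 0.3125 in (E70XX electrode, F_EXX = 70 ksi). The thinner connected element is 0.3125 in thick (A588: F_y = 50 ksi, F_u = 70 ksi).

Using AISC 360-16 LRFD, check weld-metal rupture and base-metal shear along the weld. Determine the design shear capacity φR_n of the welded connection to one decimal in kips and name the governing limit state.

Weld metal: throat = 0.707×0.3125 = 0.22094 in, L = 2×4.4375 = 8.875 in. φR_n = 0.75 × 0.6 × 70 × 0.22094 × 8.875 = 61.8 kips.
Base metal shear (0.3125 in plate): yield φR_n = 1.0×0.6×50×0.3125×8.875 = 83.2 kips; rupture φR_n = 0.75×0.6×70×0.3125×8.875 = 87.4 kips; take 83.2 kips (yield).
Governing: min(61.8, 83.2) = 61.8 kips → weld metal.

61.8 kips (weld metal governs)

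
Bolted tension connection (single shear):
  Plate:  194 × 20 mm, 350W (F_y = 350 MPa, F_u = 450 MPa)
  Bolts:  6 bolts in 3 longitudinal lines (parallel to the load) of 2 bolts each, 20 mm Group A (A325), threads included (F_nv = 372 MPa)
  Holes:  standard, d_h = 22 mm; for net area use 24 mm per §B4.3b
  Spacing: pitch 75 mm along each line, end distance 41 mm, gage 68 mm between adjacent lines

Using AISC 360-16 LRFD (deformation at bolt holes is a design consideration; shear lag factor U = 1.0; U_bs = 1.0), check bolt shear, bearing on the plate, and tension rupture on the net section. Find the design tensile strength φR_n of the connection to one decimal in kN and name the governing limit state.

Bolt shear: A_b = π(20)²/4 = 314.16 mm². φR_n = 0.75 × 372 × 314.16 × 6 × 1 = 525.9 kN.
Bearing (20 mm plate, F_u = 450 MPa): end bolts L_c = 41 − 22/2 = 30, R_n = min(1.2×30×20×450, 2.4×20×20×450) = 324 kN/bolt; interior L_c = 75 − 22 = 53, R_n = 432 kN/bolt. φR_n = 0.75 × (3×324 + 3×432) = 1701.0 kN.
Tension rupture (net): A_n = (194 − 3×24)×20 = 2440 mm² (U = 1.0, A_e = A_n). φR_n = 0.75 × 450 × 2440 = 823.5 kN.
Governing: min(525.9, 1701.0, 823.5) = 525.9 kN → bolt shear.

525.9 kN (bolt shear governs)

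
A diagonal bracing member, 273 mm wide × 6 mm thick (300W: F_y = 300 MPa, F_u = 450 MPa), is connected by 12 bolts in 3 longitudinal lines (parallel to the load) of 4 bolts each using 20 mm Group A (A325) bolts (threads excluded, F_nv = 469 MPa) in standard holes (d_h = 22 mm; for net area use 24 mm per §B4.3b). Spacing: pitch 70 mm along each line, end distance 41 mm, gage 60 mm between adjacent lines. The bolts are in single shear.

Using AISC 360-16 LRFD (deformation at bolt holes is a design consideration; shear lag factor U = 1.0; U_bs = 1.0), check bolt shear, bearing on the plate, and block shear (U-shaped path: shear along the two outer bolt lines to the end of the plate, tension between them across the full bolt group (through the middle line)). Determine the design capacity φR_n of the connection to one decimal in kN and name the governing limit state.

Bolt shear: A_b = π(20)²/4 = 314.16 mm². φR_n = 0.75 × 469 × 314.16 × 12 × 1 = 1326.1 kN.
Bearing (6 mm plate, F_u = 450 MPa): end bolts L_c = 41 − 22/2 = 30, R_n = min(1.2×30×6×450, 2.4×20×6×450) = 97.2 kN/bolt; interior L_c = 70 − 22 = 48, R_n = 129.6 kN/bolt. φR_n = 0.75 × (3×97.2 + 9×129.6) = 1093.5 kN.
Block shear: shear path 2×[41+3×70] = 2×251 mm, A_gv = 3012, A_nv = 2×(251 − 3.5×24)×6 = 2004 mm²; tension across gage: (120 − 2×24)×6 = 432 mm². R_n = min(0.6×450×2004, 0.6×300×3012) + 1.0×450×432 = min(541.08, 542.16) + 194.4 = 735.48 kN. φR_n = 0.75 × 735.48 = 551.6 kN.
Governing: min(1326.1, 1093.5, 551.6) = 551.6 kN → block shear.

551.6 kN (block shear governs)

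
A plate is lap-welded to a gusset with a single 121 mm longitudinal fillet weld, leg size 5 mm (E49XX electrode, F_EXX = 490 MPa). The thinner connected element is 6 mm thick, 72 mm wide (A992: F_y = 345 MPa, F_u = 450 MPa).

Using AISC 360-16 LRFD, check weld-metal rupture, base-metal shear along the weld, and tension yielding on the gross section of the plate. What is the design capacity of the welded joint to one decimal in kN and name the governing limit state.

Weld metal: throat = 0.707×5 = 3.535 mm, L = 121 mm. φR_n = 0.75 × 0.6 × 490 × 3.535 × 121 = 94.3 kN.
Base metal shear (6 mm plate): yield φR_n = 1.0×0.6×345×6×121 = 150.3 kN; rupture φR_n = 0.75×0.6×450×6×121 = 147.0 kN; take 147.0 kN (rupture).
Tension yield (gross): A_g = 72×6 = 432 mm². φR_n = 0.90 × 345 × 432 = 134.1 kN.
Governing: min(94.3, 147.0, 134.1) = 94.3 kN → weld metal.

94.3 kN (weld metal governs)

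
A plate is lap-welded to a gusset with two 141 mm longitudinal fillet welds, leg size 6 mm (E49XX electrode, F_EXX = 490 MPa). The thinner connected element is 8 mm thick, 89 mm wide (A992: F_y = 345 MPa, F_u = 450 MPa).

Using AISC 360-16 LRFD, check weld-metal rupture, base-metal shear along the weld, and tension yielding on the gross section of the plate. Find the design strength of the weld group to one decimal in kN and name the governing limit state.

221.1 kN (gross-section yield governs)

Weld metal: throat = 0.707×6 = 4.242 mm, L = 2×141 = 282 mm. φR_n = 0.75 × 0.6 × 490 × 4.242 × 282 = 263.8 kN.
Base metal shear (8 mm plate): yield φR_n = 1.0×0.6×345×8×282 = 467.0 kN; rupture φR_n = 0.75×0.6×450×8×282 = 456.8 kN; take 456.8 kN (rupture).
Tension yield (gross): A_g = 89×8 = 712 mm². φR_n = 0.90 × 345 × 712 = 221.1 kN.
Governing: min(263.8, 456.8, 221.1) = 221.1 kN → gross-section yield.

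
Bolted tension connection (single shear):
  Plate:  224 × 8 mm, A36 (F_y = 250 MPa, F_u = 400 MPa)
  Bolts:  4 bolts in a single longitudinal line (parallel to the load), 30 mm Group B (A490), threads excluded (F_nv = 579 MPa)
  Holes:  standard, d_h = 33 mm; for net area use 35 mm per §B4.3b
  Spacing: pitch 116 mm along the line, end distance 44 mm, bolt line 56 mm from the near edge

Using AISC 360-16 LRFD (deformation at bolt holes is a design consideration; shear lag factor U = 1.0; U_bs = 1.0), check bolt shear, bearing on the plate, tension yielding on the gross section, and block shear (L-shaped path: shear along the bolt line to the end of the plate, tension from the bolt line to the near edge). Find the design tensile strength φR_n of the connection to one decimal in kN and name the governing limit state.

Bolt shear: A_b = π(30)²/4 = 706.86 mm². φR_n = 0.75 × 579 × 706.86 × 4 × 1 = 1227.8 kN.
Bearing (8 mm plate, F_u = 400 MPa): end bolts L_c = 44 − 33/2 = 27.5, R_n = min(1.2×27.5×8×400, 2.4×30×8×400) = 105.6 kN/bolt; interior L_c = 116 − 33 = 83, R_n = 230.4 kN/bolt. φR_n = 0.75 × (1×105.6 + 3×230.4) = 597.6 kN.
Tension yield (gross): A_g = 224×8 = 1792 mm². φR_n = 0.90 × 250 × 1792 = 403.2 kN.
Block shear: shear path 1×[44+3×116] = 1×392 mm, A_gv = 3136, A_nv = 1×(392 − 3.5×35)×8 = 2156 mm²; tension to near edge: (56 − 0.5×35)×8 = 308 mm². R_n = min(0.6×400×2156, 0.6×250×3136) + 1.0×400×308 = min(517.44, 470.4) + 123.2 = 593.6 kN. φR_n = 0.75 × 593.6 = 445.2 kN.
Governing: min(1227.8, 597.6, 403.2, 445.2) = 403.2 kN → gross-section yield.

403.2 kN (gross-section yield governs)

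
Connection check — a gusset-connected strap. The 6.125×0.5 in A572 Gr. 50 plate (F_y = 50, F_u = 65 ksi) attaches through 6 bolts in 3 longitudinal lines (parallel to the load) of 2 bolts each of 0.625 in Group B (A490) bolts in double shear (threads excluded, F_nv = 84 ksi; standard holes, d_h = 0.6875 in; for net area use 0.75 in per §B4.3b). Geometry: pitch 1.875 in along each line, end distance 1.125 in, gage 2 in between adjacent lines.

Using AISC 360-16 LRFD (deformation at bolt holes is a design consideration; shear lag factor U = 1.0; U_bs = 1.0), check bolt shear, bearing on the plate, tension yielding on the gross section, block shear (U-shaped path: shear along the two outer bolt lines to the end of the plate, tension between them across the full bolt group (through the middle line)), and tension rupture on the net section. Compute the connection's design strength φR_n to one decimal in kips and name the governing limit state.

94.5 kips (net-section rupture governs)

Bolt shear: A_b = π(0.625)²/4 = 0.3068 in². φR_n = 0.75 × 84 × 0.3068 × 6 × 2 = 231.9 kips.
Bearing (0.5 in plate, F_u = 65 ksi): end bolts L_c = 1.125 − 0.6875/2 = 0.78125, R_n = min(1.2×0.78125×0.5×65, 2.4×0.625×0.5×65) = 30.469 kips/bolt; interior L_c = 1.875 − 0.6875 = 1.1875, R_n = 46.313 kips/bolt. φR_n = 0.75 × (3×30.469 + 3×46.313) = 172.8 kips.
Tension yield (gross): A_g = 6.125×0.5 = 3.0625 in². φR_n = 0.90 × 50 × 3.0625 = 137.8 kips.
Block shear: shear path 2×[1.125+1×1.875] = 2×3 in, A_gv = 3, A_nv = 2×(3 − 1.5×0.75)×0.5 = 1.875 in²; tension across gage: (4 − 2×0.75)×0.5 = 1.25 in². R_n = min(0.6×65×1.875, 0.6×50×3) + 1.0×65×1.25 = min(73.125, 90) + 81.25 = 154.38 kips. φR_n = 0.75 × 154.38 = 115.8 kips.
Tension rupture (net): A_n = (6.125 − 3×0.75)×0.5 = 1.9375 in² (U = 1.0, A_e = A_n). φR_n = 0.75 × 65 × 1.9375 = 94.5 kips.
Governing: min(231.9, 172.8, 137.8, 115.8, 94.5) = 94.5 kips → net-section rupture.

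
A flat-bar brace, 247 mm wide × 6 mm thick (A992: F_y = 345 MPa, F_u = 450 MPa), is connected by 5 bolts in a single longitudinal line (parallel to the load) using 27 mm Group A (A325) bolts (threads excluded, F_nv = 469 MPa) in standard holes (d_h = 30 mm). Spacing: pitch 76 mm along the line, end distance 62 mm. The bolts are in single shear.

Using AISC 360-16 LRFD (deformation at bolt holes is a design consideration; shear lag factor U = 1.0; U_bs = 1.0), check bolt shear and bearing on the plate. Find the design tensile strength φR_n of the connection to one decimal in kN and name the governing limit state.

Bolt shear: A_b = π(27)²/4 = 572.56 mm². φR_n = 0.75 × 469 × 572.56 × 5 × 1 = 1007.0 kN.
Bearing (6 mm plate, F_u = 450 MPa): end bolts L_c = 62 − 30/2 = 47, R_n = min(1.2×47×6×450, 2.4×27×6×450) = 152.28 kN/bolt; interior L_c = 76 − 30 = 46, R_n = 149.04 kN/bolt. φR_n = 0.75 × (1×152.28 + 4×149.04) = 561.3 kN.
Governing: min(1007.0, 561.3) = 561.3 kN → bearing.

561.3 kN (bearing governs)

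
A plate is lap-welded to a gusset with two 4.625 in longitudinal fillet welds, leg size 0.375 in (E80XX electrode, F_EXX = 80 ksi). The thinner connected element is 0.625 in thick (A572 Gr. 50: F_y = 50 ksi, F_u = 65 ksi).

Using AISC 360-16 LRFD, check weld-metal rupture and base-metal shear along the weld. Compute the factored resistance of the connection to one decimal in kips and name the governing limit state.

88.3 kips (weld metal governs)

Weld metal: throat = 0.707×0.375 = 0.26513 in, L = 2×4.625 = 9.25 in. φR_n = 0.75 × 0.6 × 80 × 0.26513 × 9.25 = 88.3 kips.
Base metal shear (0.625 in plate): yield φR_n = 1.0×0.6×50×0.625×9.25 = 173.4 kips; rupture φR_n = 0.75×0.6×65×0.625×9.25 = 169.1 kips; take 169.1 kips (rupture).
Governing: min(88.3, 169.1) = 88.3 kips → weld metal.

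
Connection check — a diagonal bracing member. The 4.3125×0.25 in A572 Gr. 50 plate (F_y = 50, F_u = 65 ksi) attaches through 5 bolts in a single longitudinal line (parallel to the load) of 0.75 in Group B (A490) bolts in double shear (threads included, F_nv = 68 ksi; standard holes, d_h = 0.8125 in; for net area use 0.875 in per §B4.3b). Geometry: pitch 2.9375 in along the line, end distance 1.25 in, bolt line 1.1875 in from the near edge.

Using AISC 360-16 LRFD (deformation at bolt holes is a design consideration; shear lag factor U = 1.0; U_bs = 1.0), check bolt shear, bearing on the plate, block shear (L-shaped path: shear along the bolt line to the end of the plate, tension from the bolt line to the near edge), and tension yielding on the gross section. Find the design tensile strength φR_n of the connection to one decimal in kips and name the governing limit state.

48.5 kips (gross-section yield governs)

Bolt shear: A_b = π(0.75)²/4 = 0.44179 in². φR_n = 0.75 × 68 × 0.44179 × 5 × 2 = 225.3 kips.
Bearing (0.25 in plate, F_u = 65 ksi): end bolts L_c = 1.25 − 0.8125/2 = 0.84375, R_n = min(1.2×0.84375×0.25×65, 2.4×0.75×0.25×65) = 16.453 kips/bolt; interior L_c = 2.9375 − 0.8125 = 2.125, R_n = 29.25 kips/bolt. φR_n = 0.75 × (1×16.453 + 4×29.25) = 100.1 kips.
Block shear: shear path 1×[1.25+4×2.9375] = 1×13 in, A_gv = 3.25, A_nv = 1×(13 − 4.5×0.875)×0.25 = 2.2656 in²; tension to near edge: (1.1875 − 0.5×0.875)×0.25 = 0.1875 in². R_n = min(0.6×65×2.2656, 0.6×50×3.25) + 1.0×65×0.1875 = min(88.358, 97.5) + 12.188 = 100.55 kips. φR_n = 0.75 × 100.55 = 75.4 kips.
Tension yield (gross): A_g = 4.3125×0.25 = 1.0781 in². φR_n = 0.90 × 50 × 1.0781 = 48.5 kips.
Governing: min(225.3, 100.1, 75.4, 48.5) = 48.5 kips → gross-section yield.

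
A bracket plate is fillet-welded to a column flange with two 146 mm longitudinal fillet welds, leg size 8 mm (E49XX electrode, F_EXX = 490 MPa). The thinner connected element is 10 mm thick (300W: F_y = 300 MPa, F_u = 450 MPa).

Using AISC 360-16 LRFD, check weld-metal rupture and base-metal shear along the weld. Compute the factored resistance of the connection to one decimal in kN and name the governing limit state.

364.2 kN (weld metal governs)

Weld metal: throat = 0.707×8 = 5.656 mm, L = 2×146 = 292 mm. φR_n = 0.75 × 0.6 × 490 × 5.656 × 292 = 364.2 kN.
Base metal shear (10 mm plate): yield φR_n = 1.0×0.6×300×10×292 = 525.6 kN; rupture φR_n = 0.75×0.6×450×10×292 = 591.3 kN; take 525.6 kN (yield).
Governing: min(364.2, 525.6) = 364.2 kN → weld metal.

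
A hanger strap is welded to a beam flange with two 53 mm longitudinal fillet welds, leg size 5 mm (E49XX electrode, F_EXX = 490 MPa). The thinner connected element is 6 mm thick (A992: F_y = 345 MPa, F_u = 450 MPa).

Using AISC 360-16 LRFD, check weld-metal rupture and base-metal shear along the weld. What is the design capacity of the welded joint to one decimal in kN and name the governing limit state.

82.6 kN (weld metal governs)

Weld metal: throat = 0.707×5 = 3.535 mm, L = 2×53 = 106 mm. φR_n = 0.75 × 0.6 × 490 × 3.535 × 106 = 82.6 kN.
Base metal shear (6 mm plate): yield φR_n = 1.0×0.6×345×6×106 = 131.7 kN; rupture φR_n = 0.75×0.6×450×6×106 = 128.8 kN; take 128.8 kN (rupture).
Governing: min(82.6, 128.8) = 82.6 kN → weld metal.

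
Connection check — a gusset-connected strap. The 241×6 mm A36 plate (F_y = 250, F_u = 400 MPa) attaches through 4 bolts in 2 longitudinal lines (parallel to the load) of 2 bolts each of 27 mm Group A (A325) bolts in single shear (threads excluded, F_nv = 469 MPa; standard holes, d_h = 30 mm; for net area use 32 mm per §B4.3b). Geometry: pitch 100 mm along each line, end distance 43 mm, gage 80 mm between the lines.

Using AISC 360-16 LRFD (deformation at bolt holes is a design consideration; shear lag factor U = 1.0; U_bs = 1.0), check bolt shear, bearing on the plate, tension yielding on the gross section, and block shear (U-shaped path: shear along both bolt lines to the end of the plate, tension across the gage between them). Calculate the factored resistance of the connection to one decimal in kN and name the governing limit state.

Bolt shear: A_b = π(27)²/4 = 572.56 mm². φR_n = 0.75 × 469 × 572.56 × 4 × 1 = 805.6 kN.
Bearing (6 mm plate, F_u = 400 MPa): end bolts L_c = 43 − 30/2 = 28, R_n = min(1.2×28×6×400, 2.4×27×6×400) = 80.64 kN/bolt; interior L_c = 100 − 30 = 70, R_n = 155.52 kN/bolt. φR_n = 0.75 × (2×80.64 + 2×155.52) = 354.2 kN.
Tension yield (gross): A_g = 241×6 = 1446 mm². φR_n = 0.90 × 250 × 1446 = 325.4 kN.
Block shear: shear path 2×[43+1×100] = 2×143 mm, A_gv = 1716, A_nv = 2×(143 − 1.5×32)×6 = 1140 mm²; tension across gage: (80 − 1×32)×6 = 288 mm². R_n = min(0.6×400×1140, 0.6×250×1716) + 1.0×400×288 = min(273.6, 257.4) + 115.2 = 372.6 kN. φR_n = 0.75 × 372.6 = 279.5 kN.
Governing: min(805.6, 354.2, 325.4, 279.5) = 279.5 kN → block shear.

279.5 kN (block shear governs)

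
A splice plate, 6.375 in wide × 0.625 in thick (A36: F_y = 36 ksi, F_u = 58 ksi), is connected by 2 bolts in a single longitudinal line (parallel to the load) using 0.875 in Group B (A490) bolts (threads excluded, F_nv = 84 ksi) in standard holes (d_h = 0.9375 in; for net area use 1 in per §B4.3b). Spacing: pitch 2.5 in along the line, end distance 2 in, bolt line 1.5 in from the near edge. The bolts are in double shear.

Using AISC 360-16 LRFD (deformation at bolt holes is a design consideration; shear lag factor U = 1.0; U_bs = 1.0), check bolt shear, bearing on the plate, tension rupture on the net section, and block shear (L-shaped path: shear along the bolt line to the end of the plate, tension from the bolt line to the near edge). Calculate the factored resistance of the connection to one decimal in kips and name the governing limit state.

72.8 kips (block shear governs)

Bolt shear: A_b = π(0.875)²/4 = 0.60132 in². φR_n = 0.75 × 84 × 0.60132 × 2 × 2 = 151.5 kips.
Bearing (0.625 in plate, F_u = 58 ksi): end bolts L_c = 2 − 0.9375/2 = 1.53125, R_n = min(1.2×1.53125×0.625×58, 2.4×0.875×0.625×58) = 66.609 kips/bolt; interior L_c = 2.5 − 0.9375 = 1.5625, R_n = 67.969 kips/bolt. φR_n = 0.75 × (1×66.609 + 1×67.969) = 100.9 kips.
Tension rupture (net): A_n = (6.375 − 1×1)×0.625 = 3.3594 in² (U = 1.0, A_e = A_n). φR_n = 0.75 × 58 × 3.3594 = 146.1 kips.
Block shear: shear path 1×[2+1×2.5] = 1×4.5 in, A_gv = 2.8125, A_nv = 1×(4.5 − 1.5×1)×0.625 = 1.875 in²; tension to near edge: (1.5 − 0.5×1)×0.625 = 0.625 in². R_n = min(0.6×58×1.875, 0.6×36×2.8125) + 1.0×58×0.625 = min(65.25, 60.75) + 36.25 = 97 kips. φR_n = 0.75 × 97 = 72.8 kips.
Governing: min(151.5, 100.9, 146.1, 72.8) = 72.8 kips → block shear.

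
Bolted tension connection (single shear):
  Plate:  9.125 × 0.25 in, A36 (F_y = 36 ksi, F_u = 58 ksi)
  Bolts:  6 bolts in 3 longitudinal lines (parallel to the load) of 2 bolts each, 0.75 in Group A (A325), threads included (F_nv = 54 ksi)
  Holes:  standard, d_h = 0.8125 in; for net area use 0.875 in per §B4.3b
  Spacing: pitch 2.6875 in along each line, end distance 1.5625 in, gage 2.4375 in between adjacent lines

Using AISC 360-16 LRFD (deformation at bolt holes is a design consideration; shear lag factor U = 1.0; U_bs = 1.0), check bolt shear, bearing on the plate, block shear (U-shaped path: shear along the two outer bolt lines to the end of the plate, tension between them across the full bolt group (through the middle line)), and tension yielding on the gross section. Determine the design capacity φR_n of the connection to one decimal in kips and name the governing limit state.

Bolt shear: A_b = π(0.75)²/4 = 0.44179 in². φR_n = 0.75 × 54 × 0.44179 × 6 × 1 = 107.4 kips.
Bearing (0.25 in plate, F_u = 58 ksi): end bolts L_c = 1.5625 − 0.8125/2 = 1.15625, R_n = min(1.2×1.15625×0.25×58, 2.4×0.75×0.25×58) = 20.119 kips/bolt; interior L_c = 2.6875 − 0.8125 = 1.875, R_n = 26.1 kips/bolt. φR_n = 0.75 × (3×20.119 + 3×26.1) = 104.0 kips.
Block shear: shear path 2×[1.5625+1×2.6875] = 2×4.25 in, A_gv = 2.125, A_nv = 2×(4.25 − 1.5×0.875)×0.25 = 1.4688 in²; tension across gage: (4.875 − 2×0.875)×0.25 = 0.78125 in². R_n = min(0.6×58×1.4688, 0.6×36×2.125) + 1.0×58×0.78125 = min(51.114, 45.9) + 45.313 = 91.213 kips. φR_n = 0.75 × 91.213 = 68.4 kips.
Tension yield (gross): A_g = 9.125×0.25 = 2.2813 in². φR_n = 0.90 × 36 × 2.2813 = 73.9 kips.
Governing: min(107.4, 104.0, 68.4, 73.9) = 68.4 kips → block shear.

68.4 kips (block shear governs)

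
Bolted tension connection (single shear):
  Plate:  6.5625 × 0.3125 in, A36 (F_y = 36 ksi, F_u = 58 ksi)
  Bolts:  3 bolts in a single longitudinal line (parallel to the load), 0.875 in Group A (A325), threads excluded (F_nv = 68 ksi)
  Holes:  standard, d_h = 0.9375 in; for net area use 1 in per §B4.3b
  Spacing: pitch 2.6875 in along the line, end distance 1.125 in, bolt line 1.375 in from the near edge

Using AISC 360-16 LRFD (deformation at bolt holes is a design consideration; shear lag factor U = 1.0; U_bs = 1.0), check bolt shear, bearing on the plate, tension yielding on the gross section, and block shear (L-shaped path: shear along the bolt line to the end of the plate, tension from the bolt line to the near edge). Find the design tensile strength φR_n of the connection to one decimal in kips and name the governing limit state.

Bolt shear: A_b = π(0.875)²/4 = 0.60132 in². φR_n = 0.75 × 68 × 0.60132 × 3 × 1 = 92.0 kips.
Bearing (0.3125 in plate, F_u = 58 ksi): end bolts L_c = 1.125 − 0.9375/2 = 0.65625, R_n = min(1.2×0.65625×0.3125×58, 2.4×0.875×0.3125×58) = 14.273 kips/bolt; interior L_c = 2.6875 − 0.9375 = 1.75, R_n = 38.063 kips/bolt. φR_n = 0.75 × (1×14.273 + 2×38.063) = 67.8 kips.
Tension yield (gross): A_g = 6.5625×0.3125 = 2.0508 in². φR_n = 0.90 × 36 × 2.0508 = 66.4 kips.
Block shear: shear path 1×[1.125+2×2.6875] = 1×6.5 in, A_gv = 2.0313, A_nv = 1×(6.5 − 2.5×1)×0.3125 = 1.25 in²; tension to near edge: (1.375 − 0.5×1)×0.3125 = 0.27344 in². R_n = min(0.6×58×1.25, 0.6×36×2.0313) + 1.0×58×0.27344 = min(43.5, 43.876) + 15.86 = 59.36 kips. φR_n = 0.75 × 59.36 = 44.5 kips.
Governing: min(92.0, 67.8, 66.4, 44.5) = 44.5 kips → block shear.

44.5 kips (block shear governs)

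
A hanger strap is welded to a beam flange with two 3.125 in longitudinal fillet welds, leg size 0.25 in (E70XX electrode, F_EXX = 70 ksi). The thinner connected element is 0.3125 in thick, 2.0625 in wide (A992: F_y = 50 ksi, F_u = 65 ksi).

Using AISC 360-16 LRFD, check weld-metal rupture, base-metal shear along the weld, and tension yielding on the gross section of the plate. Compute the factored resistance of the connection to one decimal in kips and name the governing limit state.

29.0 kips (gross-section yield governs)

Weld metal: throat = 0.707×0.25 = 0.17675 in, L = 2×3.125 = 6.25 in. φR_n = 0.75 × 0.6 × 70 × 0.17675 × 6.25 = 34.8 kips.
Base metal shear (0.3125 in plate): yield φR_n = 1.0×0.6×50×0.3125×6.25 = 58.6 kips; rupture φR_n = 0.75×0.6×65×0.3125×6.25 = 57.1 kips; take 57.1 kips (rupture).
Tension yield (gross): A_g = 2.0625×0.3125 = 0.64453 in². φR_n = 0.90 × 50 × 0.64453 = 29.0 kips.
Governing: min(34.8, 57.1, 29.0) = 29.0 kips → gross-section yield.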